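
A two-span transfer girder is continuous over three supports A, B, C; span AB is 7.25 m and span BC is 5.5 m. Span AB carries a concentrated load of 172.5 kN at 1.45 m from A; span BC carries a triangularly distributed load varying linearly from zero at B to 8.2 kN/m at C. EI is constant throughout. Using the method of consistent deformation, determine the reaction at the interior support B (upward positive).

R_B = 65.84 kN

Take M_B as the redundant. Released structure: two simple spans AB and BC with a hinge at B.
End slopes at the hinge B, treating each span as simply supported:
  span AB: point load 172.5 at a = 1.45: Pab(L + a)/(6LEI) = 290.1/EI
  span BC: triangular load, peak 8.2: 7w₀L³/(360EI) = 26.53/EI
  relative rotation θ_0 = (290.1 + 26.53)/EI = 316.7/EI
A unit hogging moment at B produces rotation L₁/(3EI) + L₂/(3EI) = 4.25/EI.
Slope continuity at B: θ_0 = M_B·4.25/EI, so M_B = 316.7/4.25 = 74.51 kN·m (hogging).
Span AB, ΣM about A with M_B applied at B: R_B^{AB}·7.25 = 250.1 + 74.51, so R_B^{AB} = 44.78 kN and R_A = 172.5 − 44.78 = 127.7 kN.
Span BC, ΣM about C: R_B^{BC}·5.5 = 41.34 + 74.51, so R_B^{BC} = 21.06 kN and R_C = 22.55 − 21.06 = 1.486 kN.
R_B = 44.78 + 21.06 = 65.84 kN.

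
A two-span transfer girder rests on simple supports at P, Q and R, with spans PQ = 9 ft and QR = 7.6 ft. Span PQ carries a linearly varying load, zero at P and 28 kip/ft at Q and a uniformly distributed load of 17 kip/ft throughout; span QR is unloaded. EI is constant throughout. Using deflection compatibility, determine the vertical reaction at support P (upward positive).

Insert a hinge at Q; M_Q is the redundant, and each span becomes simply supported.
End slopes at the hinge Q, treating each span as simply supported:
  span PQ: triangular load, peak 28: w₀L³/(45EI) = 453.6/EI
  span PQ: UDL 17: wL³/(24EI) = 516.4/EI
  relative rotation θ_0 = (970 + 0)/EI = 970/EI
A unit hogging moment at Q produces rotation L₁/(3EI) + L₂/(3EI) = 5.533/EI.
Slope continuity at Q: θ_0 = M_Q·5.533/EI, so M_Q = 970/5.533 = 175.3 kip·ft (hogging).
Span PQ, ΣM about P with M_Q applied at Q: R_Q^{PQ}·9 = 1444 + 175.3, so R_Q^{PQ} = 180 kip and R_P = 279 − 180 = 99.02 kip.

R_P = 99.02 kip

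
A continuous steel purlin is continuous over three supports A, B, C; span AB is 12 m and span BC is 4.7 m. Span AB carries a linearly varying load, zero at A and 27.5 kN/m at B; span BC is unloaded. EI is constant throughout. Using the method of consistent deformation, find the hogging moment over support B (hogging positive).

Release continuity at B by inserting a hinge; the redundant is the internal moment M_B. The primary structure is two simply-supported spans AB and BC.
End slopes at the hinge B, treating each span as simply supported:
  span AB: triangular load, peak 27.5: w₀L³/(45EI) = 1056/EI
  relative rotation θ_0 = (1056 + 0)/EI = 1056/EI
A unit hogging moment at B produces rotation L₁/(3EI) + L₂/(3EI) = 5.567/EI.
Compatibility: M_B·(L₁+L₂)/(3EI) = θ_0, giving M_B = 189.7 kN·m (hogging).

M_B = 189.7 kN·m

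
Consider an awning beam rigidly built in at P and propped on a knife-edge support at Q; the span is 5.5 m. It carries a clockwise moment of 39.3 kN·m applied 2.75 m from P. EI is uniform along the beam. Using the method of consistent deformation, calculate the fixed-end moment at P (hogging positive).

Remove the prop at Q; the released (primary) structure is a cantilever built in at P.
Free-end deflection of the primary structure under the applied loading (downward +):
  clockwise couple 39.3 at a = 2.75: M₀a(2L − a)/(2EI) = 445.8/EI
Tip deflection under a unit load at Q: L³/(3EI) = 55.46/EI.
The prop prevents deflection at Q: R_Q = δ_0/δ_{QQ} = 445.8/55.46 = 8.039 kN.
Moment equilibrium about P: M_P = Σ(load moments about P) − R_Q·L = 39.3 − 8.039×5.5 = -4.912 kN·m.

M_P = -4.912 kN·m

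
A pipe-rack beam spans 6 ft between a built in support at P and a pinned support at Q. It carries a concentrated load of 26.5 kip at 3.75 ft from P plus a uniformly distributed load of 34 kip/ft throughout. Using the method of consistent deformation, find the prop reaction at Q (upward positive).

R_Q = 88.79 kip

Choose R_Q as the redundant. The primary structure is the cantilever fixed at P.
Deflection at Q on the released cantilever, summing each load's contribution:
  point load 26.5 at a = 3.75: Pa²(3L − a)/(6EI) = 885.1/EI
  UDL 34: wL⁴/(8EI) = 5508/EI
  δ_0 = 6393/EI
Flexibility coefficient — unit upward force at Q: δ_{QQ} = L³/(3EI) = 72/EI.
Compatibility at Q: δ_0 − R_Q·δ_{QQ} = 0, so R_Q = 6393/72 = 88.79 kip.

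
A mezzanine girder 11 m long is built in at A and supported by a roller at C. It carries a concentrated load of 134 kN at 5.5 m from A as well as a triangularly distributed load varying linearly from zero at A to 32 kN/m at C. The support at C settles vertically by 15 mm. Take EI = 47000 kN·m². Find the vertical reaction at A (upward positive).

R_A = 172.9 kN

Take the reaction at C as the redundant and release it; the primary structure is a cantilever fixed at A.
Downward deflection at the released point C due to the loads:
  point load 134 at a = 5.5: Pa²(3L − a)/(6EI) = 18579/EI
  triangular load, peak 32 at the free end: 11w₀L⁴/(120EI) = 42947/EI
  δ_0 = 61525/EI
Tip deflection under a unit load at C: L³/(3EI) = 443.7/EI.
With EI = 47000 kN·m²: δ_0 = 1.3091 m and δ_{CC} = 0.00944 m/kN.
Compatibility — the beam at C must follow the support down by 0.015 m: δ_0 − R_C·δ_{CC} = 0.015, so R_C = (1.3091 − 0.015)/0.00944 = 137.1 kN.
Vertical equilibrium: R_A = ΣP − R_C = 310 − 137.1 = 172.9 kN.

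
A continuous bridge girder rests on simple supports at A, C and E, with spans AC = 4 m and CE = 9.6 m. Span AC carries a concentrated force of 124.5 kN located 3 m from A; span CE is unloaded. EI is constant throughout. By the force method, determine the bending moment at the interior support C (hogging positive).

M_C = 24.03 kN·m

Take M_C as the redundant. Released structure: two simple spans AC and CE with a hinge at C.
Rotations at C on the released spans (each span's end-slope, ×1/EI):
  span AC: point load 124.5 at a = 3: Pab(L + a)/(6LEI) = 108.9/EI
  relative rotation θ_0 = (108.9 + 0)/EI = 108.9/EI
A unit hogging moment at C produces rotation L₁/(3EI) + L₂/(3EI) = 4.533/EI.
Compatibility: M_C·(L₁+L₂)/(3EI) = θ_0, giving M_C = 24.03 kN·m (hogging).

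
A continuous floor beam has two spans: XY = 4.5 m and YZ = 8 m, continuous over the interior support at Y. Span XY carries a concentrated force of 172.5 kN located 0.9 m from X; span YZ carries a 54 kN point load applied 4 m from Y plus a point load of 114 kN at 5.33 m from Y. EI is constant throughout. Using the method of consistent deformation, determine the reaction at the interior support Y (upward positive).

R_Y = 156.9 kN

Insert a hinge at Y; M_Y is the redundant, and each span becomes simply supported.
Rotations at Y on the released spans (each span's end-slope, ×1/EI):
  span XY: point load 172.5 at a = 0.9: Pab(L + a)/(6LEI) = 111.8/EI
  span YZ: point load 54 at a = 4: Pab(L + b)/(6LEI) = 216/EI
  span YZ: point load 114 at a = 5.33: Pab(L + b)/(6LEI) = 360.6/EI
  relative rotation θ_0 = (111.8 + 576.6)/EI = 688.4/EI
A unit hogging moment at Y produces rotation L₁/(3EI) + L₂/(3EI) = 4.167/EI.
Compatibility: M_Y·(L₁+L₂)/(3EI) = θ_0, giving M_Y = 165.2 kN·m (hogging).
Span XY, ΣM about X with M_Y applied at Y: R_Y^{XY}·4.5 = 155.2 + 165.2, so R_Y^{XY} = 71.22 kN and R_X = 172.5 − 71.22 = 101.3 kN.
Span YZ, ΣM about Z: R_Y^{YZ}·8 = 520.4 + 165.2, so R_Y^{YZ} = 85.7 kN and R_Z = 168 − 85.7 = 82.3 kN.
R_Y = 71.22 + 85.7 = 156.9 kN.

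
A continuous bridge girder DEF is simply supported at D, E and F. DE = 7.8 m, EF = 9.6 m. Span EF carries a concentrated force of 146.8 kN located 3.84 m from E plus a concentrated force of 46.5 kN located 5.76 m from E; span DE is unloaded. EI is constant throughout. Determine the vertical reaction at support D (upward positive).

Insert a hinge at E; M_E is the redundant, and each span becomes simply supported.
Rotations at E on the released spans (each span's end-slope, ×1/EI):
  span EF: point load 146.8 at a = 3.84: Pab(L + b)/(6LEI) = 865.9/EI
  span EF: point load 46.5 at a = 5.76: Pab(L + b)/(6LEI) = 240/EI
  relative rotation θ_0 = (0 + 1106)/EI = 1106/EI
A unit hogging moment at E produces rotation L₁/(3EI) + L₂/(3EI) = 5.8/EI.
Compatibility: M_E·(L₁+L₂)/(3EI) = θ_0, giving M_E = 190.7 kN·m (hogging).
Span DE, ΣM about D with M_E applied at E: R_E^{DE}·7.8 = 0 + 190.7, so R_E^{DE} = 24.44 kN and R_D = 0 − 24.44 = -24.44 kN.

R_D = -24.44 kN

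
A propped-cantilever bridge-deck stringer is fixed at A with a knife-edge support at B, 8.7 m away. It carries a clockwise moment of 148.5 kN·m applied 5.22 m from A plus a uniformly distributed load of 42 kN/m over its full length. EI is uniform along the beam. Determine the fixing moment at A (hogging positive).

M_A = 358.8 kN·m

Release the roller at B. Primary structure: cantilever fixed at A.
Free-end deflection of the primary structure under the applied loading (downward +):
  clockwise couple 148.5 at a = 5.22: M₀a(2L − a)/(2EI) = 4721/EI
  UDL 42: wL⁴/(8EI) = 30077/EI
  δ_0 = 34798/EI
Flexibility coefficient — unit upward force at B: δ_{BB} = L³/(3EI) = 219.5/EI.
Compatibility at B: δ_0 − R_B·δ_{BB} = 0, so R_B = 34798/219.5 = 158.5 kN.
Moment equilibrium about A: M_A = Σ(load moments about A) − R_B·L = 1738 − 158.5×8.7 = 358.8 kN·m.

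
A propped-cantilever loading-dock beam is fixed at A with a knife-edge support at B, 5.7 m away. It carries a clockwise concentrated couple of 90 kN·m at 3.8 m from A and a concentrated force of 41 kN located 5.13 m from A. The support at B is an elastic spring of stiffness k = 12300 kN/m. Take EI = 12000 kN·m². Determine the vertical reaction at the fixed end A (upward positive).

Remove the prop at B; the released (primary) structure is a cantilever built in at A.
Free-end deflection of the primary structure under the applied loading (downward +):
  clockwise couple 90 at a = 3.8: M₀a(2L − a)/(2EI) = 1300/EI
  point load 41 at a = 5.13: Pa²(3L − a)/(6EI) = 2153/EI
  δ_0 = 3452/EI
Tip deflection under a unit load at B: L³/(3EI) = 61.73/EI.
With EI = 12000 kN·m²: δ_0 = 0.28768 m and δ_{BB} = 0.005144 m/kN.
Compatibility — the spring shortens by R_B/k under the reaction it provides: δ_0 − R_B·δ_{BB} = R_B/k. With 1/k = 0.000081 m/kN, R_B = δ_0 / (δ_{BB} + 1/k) = 0.28768 / (0.005144 + 0.000081) = 55.05 kN.
Vertical equilibrium: R_A = ΣP − R_B = 41 − 55.05 = -14.05 kN.

R_A = -14.05 kN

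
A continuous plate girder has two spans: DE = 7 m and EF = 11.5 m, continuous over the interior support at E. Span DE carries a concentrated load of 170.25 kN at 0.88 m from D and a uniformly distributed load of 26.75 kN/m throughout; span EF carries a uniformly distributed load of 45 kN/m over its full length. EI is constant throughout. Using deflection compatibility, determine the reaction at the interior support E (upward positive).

Take M_E as the redundant. Released structure: two simple spans DE and EF with a hinge at E.
Discontinuity in slope at E on the released structure — sum the simple-span end rotations:
  span DE: point load 170.25 at a = 0.88: Pab(L + a)/(6LEI) = 172/EI
  span DE: UDL 26.75: wL³/(24EI) = 382.3/EI
  span EF: UDL 45: wL³/(24EI) = 2852/EI
  relative rotation θ_0 = (554.3 + 2852)/EI = 3406/EI
A unit hogging moment at E produces rotation L₁/(3EI) + L₂/(3EI) = 6.167/EI.
Compatibility: M_E·(L₁+L₂)/(3EI) = θ_0, giving M_E = 552.3 kN·m (hogging).
Span DE, ΣM about D with M_E applied at E: R_E^{DE}·7 = 805.2 + 552.3, so R_E^{DE} = 193.9 kN and R_D = 357.5 − 193.9 = 163.6 kN.
Span EF, ΣM about F: R_E^{EF}·11.5 = 2976 + 552.3, so R_E^{EF} = 306.8 kN and R_F = 517.5 − 306.8 = 210.7 kN.
R_E = 193.9 + 306.8 = 500.7 kN.

R_E = 500.7 kN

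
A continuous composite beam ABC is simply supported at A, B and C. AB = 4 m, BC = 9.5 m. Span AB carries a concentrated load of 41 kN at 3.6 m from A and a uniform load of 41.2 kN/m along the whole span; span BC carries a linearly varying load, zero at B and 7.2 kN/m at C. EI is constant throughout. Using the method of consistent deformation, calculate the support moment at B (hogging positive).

M_B = 55.24 kN·m

Release continuity at B by inserting a hinge; the redundant is the internal moment M_B. The primary structure is two simply-supported spans AB and BC.
End slopes at the hinge B, treating each span as simply supported:
  span AB: point load 41 at a = 3.6: Pab(L + a)/(6LEI) = 18.7/EI
  span AB: UDL 41.2: wL³/(24EI) = 109.9/EI
  span BC: triangular load, peak 7.2: 7w₀L³/(360EI) = 120/EI
  relative rotation θ_0 = (128.6 + 120)/EI = 248.6/EI
A unit hogging moment at B produces rotation L₁/(3EI) + L₂/(3EI) = 4.5/EI.
Slope continuity at B: θ_0 = M_B·4.5/EI, so M_B = 248.6/4.5 = 55.24 kN·m (hogging).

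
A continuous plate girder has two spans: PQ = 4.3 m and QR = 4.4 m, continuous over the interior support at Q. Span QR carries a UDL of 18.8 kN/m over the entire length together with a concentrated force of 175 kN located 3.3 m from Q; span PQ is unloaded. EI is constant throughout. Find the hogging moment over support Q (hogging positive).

Release continuity at Q by inserting a hinge; the redundant is the internal moment M_Q. The primary structure is two simply-supported spans PQ and QR.
Rotations at Q on the released spans (each span's end-slope, ×1/EI):
  span QR: UDL 18.8: wL³/(24EI) = 66.73/EI
  span QR: point load 175 at a = 3.3: Pab(L + b)/(6LEI) = 132.3/EI
  relative rotation θ_0 = (0 + 199.1)/EI = 199.1/EI
A unit hogging moment at Q produces rotation L₁/(3EI) + L₂/(3EI) = 2.9/EI.
Slope continuity at Q: θ_0 = M_Q·2.9/EI, so M_Q = 199.1/2.9 = 68.65 kN·m (hogging).

M_Q = 68.65 kN·m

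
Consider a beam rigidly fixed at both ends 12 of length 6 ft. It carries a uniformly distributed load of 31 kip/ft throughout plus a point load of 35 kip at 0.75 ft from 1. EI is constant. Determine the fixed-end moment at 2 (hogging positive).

M_2 = 95.87 kip·ft

Take the two fixed-end moments M_1, M_2 as redundants; the released structure is the simple span 12.
On the primary (simply-supported) span, the end slopes from the loading are:
  at 1: UDL 31: wL³/(24EI) = 279/EI
  at 2: UDL 31: wL³/(24EI) = 279/EI
  at 1: point load 35 at a = 0.75: Pab(L + b)/(6LEI) = 43.07/EI
  at 2: point load 35 at a = 0.75: Pab(L + a)/(6LEI) = 25.84/EI
  θ_10 = 322.1/EI,  θ_20 = 304.8/EI
Flexibility coefficients: a unit moment at one end gives L/(3EI) there and L/(6EI) at the far end, so f₁₁ = f₂₂ = 2/EI and f₁₂ = f₂₁ = 1/EI.
Compatibility — zero rotation at each built-in end:
  2 M_1 + 1 M_2 = 322.1
  1 M_1 + 2 M_2 = 304.8
Solving the pair gives M_1 = 113.1 kip·ft and M_2 = 95.87 kip·ft (hogging).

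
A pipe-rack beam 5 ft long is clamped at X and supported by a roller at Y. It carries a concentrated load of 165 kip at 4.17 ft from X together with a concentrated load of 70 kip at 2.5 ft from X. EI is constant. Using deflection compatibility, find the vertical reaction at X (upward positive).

Release the roller at Y. Primary structure: cantilever fixed at X.
Free-end deflection of the primary structure under the applied loading (downward +):
  point load 165 at a = 4.17: Pa²(3L − a)/(6EI) = 5179/EI
  point load 70 at a = 2.5: Pa²(3L − a)/(6EI) = 911.5/EI
  δ_0 = 6090/EI
Tip deflection under a unit load at Y: L³/(3EI) = 41.67/EI.
Compatibility at Y: δ_0 − R_Y·δ_{YY} = 0, so R_Y = 6090/41.67 = 146.2 kip.
Vertical equilibrium: R_X = ΣP − R_Y = 235 − 146.2 = 88.83 kip.

R_X = 88.83 kip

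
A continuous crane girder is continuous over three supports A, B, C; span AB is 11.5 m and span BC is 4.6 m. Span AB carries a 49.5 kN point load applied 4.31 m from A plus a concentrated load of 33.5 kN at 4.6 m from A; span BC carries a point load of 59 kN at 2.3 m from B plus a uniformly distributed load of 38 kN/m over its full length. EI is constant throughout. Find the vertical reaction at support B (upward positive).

R_B = 196 kN

Take M_B as the redundant. Released structure: two simple spans AB and BC with a hinge at B.
Discontinuity in slope at B on the released structure — sum the simple-span end rotations:
  span AB: point load 49.5 at a = 4.31: Pab(L + a)/(6LEI) = 351.5/EI
  span AB: point load 33.5 at a = 4.6: Pab(L + a)/(6LEI) = 248.1/EI
  span BC: point load 59 at a = 2.3: Pab(L + b)/(6LEI) = 78.03/EI
  span BC: UDL 38: wL³/(24EI) = 154.1/EI
  relative rotation θ_0 = (599.6 + 232.1)/EI = 831.7/EI
A unit hogging moment at B produces rotation L₁/(3EI) + L₂/(3EI) = 5.367/EI.
Slope continuity at B: θ_0 = M_B·5.367/EI, so M_B = 831.7/5.367 = 155 kN·m (hogging).
Span AB, ΣM about A with M_B applied at B: R_B^{AB}·11.5 = 367.4 + 155, so R_B^{AB} = 45.43 kN and R_A = 83 − 45.43 = 37.57 kN.
Span BC, ΣM about C: R_B^{BC}·4.6 = 537.7 + 155, so R_B^{BC} = 150.6 kN and R_C = 233.8 − 150.6 = 83.21 kN.
R_B = 45.43 + 150.6 = 196 kN.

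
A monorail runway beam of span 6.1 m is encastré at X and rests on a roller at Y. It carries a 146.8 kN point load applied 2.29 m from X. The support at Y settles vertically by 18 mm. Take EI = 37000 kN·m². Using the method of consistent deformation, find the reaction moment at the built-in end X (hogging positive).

M_X = 224.3 kN·m

Remove the prop at Y; the released (primary) structure is a cantilever built in at X.
Downward deflection at the released point Y due to the loads:
  point load 146.8 at a = 2.29: Pa²(3L − a)/(6EI) = 2054/EI
Tip deflection under a unit load at Y: L³/(3EI) = 75.66/EI.
With EI = 37000 kN·m²: δ_0 = 0.055518 m and δ_{YY} = 0.002045 m/kN.
Compatibility — the beam at Y must follow the support down by 0.018 m: δ_0 − R_Y·δ_{YY} = 0.018, so R_Y = (0.055518 − 0.018)/0.002045 = 18.35 kN.
Moment equilibrium about X: M_X = Σ(load moments about X) − R_Y·L = 336.2 − 18.35×6.1 = 224.3 kN·m.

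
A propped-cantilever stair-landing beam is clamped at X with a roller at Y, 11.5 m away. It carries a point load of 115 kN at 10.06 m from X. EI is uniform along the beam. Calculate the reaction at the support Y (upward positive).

Take the reaction at Y as the redundant and release it; the primary structure is a cantilever fixed at X.
Free-end deflection of the primary structure under the applied loading (downward +):
  point load 115 at a = 10.06: Pa²(3L − a)/(6EI) = 47407/EI
Tip deflection under a unit load at Y: L³/(3EI) = 507/EI.
Compatibility at Y: δ_0 − R_Y·δ_{YY} = 0, so R_Y = 47407/507 = 93.51 kN.

R_Y = 93.51 kN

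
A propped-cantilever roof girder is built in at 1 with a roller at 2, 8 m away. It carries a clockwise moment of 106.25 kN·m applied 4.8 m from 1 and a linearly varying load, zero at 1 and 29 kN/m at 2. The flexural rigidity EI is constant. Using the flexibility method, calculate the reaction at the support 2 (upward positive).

R_2 = 80.53 kN

Remove the prop at 2; the released (primary) structure is a cantilever built in at 1.
Free-end deflection of the primary structure under the applied loading (downward +):
  clockwise couple 106.25 at a = 4.8: M₀a(2L − a)/(2EI) = 2856/EI
  triangular load, peak 29 at the free end: 11w₀L⁴/(120EI) = 10889/EI
  δ_0 = 13745/EI
Tip deflection under a unit load at 2: L³/(3EI) = 170.7/EI.
Compatibility at 2: δ_0 − R_2·δ_{22} = 0, so R_2 = 13745/170.7 = 80.53 kN.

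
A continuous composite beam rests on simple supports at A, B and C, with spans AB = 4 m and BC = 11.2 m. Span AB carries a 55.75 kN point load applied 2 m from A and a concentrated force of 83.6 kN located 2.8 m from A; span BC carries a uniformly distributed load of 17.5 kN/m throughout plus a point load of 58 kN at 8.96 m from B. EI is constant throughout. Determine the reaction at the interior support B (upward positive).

Take M_B as the redundant. Released structure: two simple spans AB and BC with a hinge at B.
Discontinuity in slope at B on the released structure — sum the simple-span end rotations:
  span AB: point load 55.75 at a = 2: Pab(L + a)/(6LEI) = 55.75/EI
  span AB: point load 83.6 at a = 2.8: Pab(L + a)/(6LEI) = 79.59/EI
  span BC: UDL 17.5: wL³/(24EI) = 1024/EI
  span BC: point load 58 at a = 8.96: Pab(L + b)/(6LEI) = 232.8/EI
  relative rotation θ_0 = (135.3 + 1257)/EI = 1393/EI
A unit hogging moment at B produces rotation L₁/(3EI) + L₂/(3EI) = 5.067/EI.
Compatibility: M_B·(L₁+L₂)/(3EI) = θ_0, giving M_B = 274.9 kN·m (hogging).
Span AB, ΣM about A with M_B applied at B: R_B^{AB}·4 = 345.6 + 274.9, so R_B^{AB} = 155.1 kN and R_A = 139.3 − 155.1 = -15.76 kN.
Span BC, ΣM about C: R_B^{BC}·11.2 = 1228 + 274.9, so R_B^{BC} = 134.1 kN and R_C = 254 − 134.1 = 119.9 kN.
R_B = 155.1 + 134.1 = 289.2 kN.

R_B = 289.2 kN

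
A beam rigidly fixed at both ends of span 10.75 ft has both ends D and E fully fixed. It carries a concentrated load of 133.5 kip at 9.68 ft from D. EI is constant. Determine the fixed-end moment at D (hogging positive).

M_D = 12.8 kip·ft

Release both end moments; the primary structure is a simply-supported span DE with redundants M_D and M_E.
Simple-span end rotations at D and E under the given loads:
  at D: point load 133.5 at a = 9.68: Pab(L + b)/(6LEI) = 253.4/EI
  at E: point load 133.5 at a = 9.68: Pab(L + a)/(6LEI) = 438/EI
  θ_D0 = 253.4/EI,  θ_E0 = 438/EI
Flexibility coefficients: a unit moment at one end gives L/(3EI) there and L/(6EI) at the far end, so f₁₁ = f₂₂ = 3.583/EI and f₁₂ = f₂₁ = 1.792/EI.
Compatibility — zero rotation at each built-in end:
  3.583 M_D + 1.792 M_E = 253.4
  1.792 M_D + 3.583 M_E = 438
Solving the pair gives M_D = 12.8 kip·ft and M_E = 115.8 kip·ft (hogging).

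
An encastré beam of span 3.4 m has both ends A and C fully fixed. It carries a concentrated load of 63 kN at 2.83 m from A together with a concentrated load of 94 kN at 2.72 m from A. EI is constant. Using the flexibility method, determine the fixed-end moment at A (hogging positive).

Take the two fixed-end moments M_A, M_C as redundants; the released structure is the simple span AC.
End rotations of the released simple span under the applied load (×1/EI):
  at A: point load 63 at a = 2.83: Pab(L + b)/(6LEI) = 19.78/EI
  at C: point load 63 at a = 2.83: Pab(L + a)/(6LEI) = 31.04/EI
  at A: point load 94 at a = 2.72: Pab(L + b)/(6LEI) = 34.77/EI
  at C: point load 94 at a = 2.72: Pab(L + a)/(6LEI) = 52.16/EI
  θ_A0 = 54.55/EI,  θ_C0 = 83.19/EI
Flexibility coefficients: a unit moment at one end gives L/(3EI) there and L/(6EI) at the far end, so f₁₁ = f₂₂ = 1.133/EI and f₁₂ = f₂₁ = 0.5667/EI.
Compatibility — zero rotation at each built-in end:
  1.133 M_A + 0.5667 M_C = 54.55
  0.5667 M_A + 1.133 M_C = 83.19
Solving the pair gives M_A = 15.24 kN·m and M_C = 65.79 kN·m (hogging).

M_A = 15.24 kN·m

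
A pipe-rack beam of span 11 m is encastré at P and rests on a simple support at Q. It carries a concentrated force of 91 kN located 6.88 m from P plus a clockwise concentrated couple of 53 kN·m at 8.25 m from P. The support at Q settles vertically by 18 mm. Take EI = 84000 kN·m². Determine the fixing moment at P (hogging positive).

Remove the prop at Q; the released (primary) structure is a cantilever built in at P.
Primary-structure tip deflection at Q by superposition:
  point load 91 at a = 6.88: Pa²(3L − a)/(6EI) = 18752/EI
  clockwise couple 53 at a = 8.25: M₀a(2L − a)/(2EI) = 3006/EI
  δ_0 = 21758/EI
Flexibility coefficient — unit upward force at Q: δ_{QQ} = L³/(3EI) = 443.7/EI.
With EI = 84000 kN·m²: δ_0 = 0.25902 m and δ_{QQ} = 0.005282 m/kN.
Compatibility — the beam at Q must follow the support down by 0.018 m: δ_0 − R_Q·δ_{QQ} = 0.018, so R_Q = (0.25902 − 0.018)/0.005282 = 45.63 kN.
Moment equilibrium about P: M_P = Σ(load moments about P) − R_Q·L = 679.1 − 45.63×11 = 177.1 kN·m.

M_P = 177.1 kN·m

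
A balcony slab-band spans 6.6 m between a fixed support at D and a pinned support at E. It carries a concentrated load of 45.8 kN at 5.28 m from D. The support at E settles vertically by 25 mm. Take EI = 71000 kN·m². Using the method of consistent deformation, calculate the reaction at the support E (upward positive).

R_E = 13.72 kN

Choose R_E as the redundant. The primary structure is the cantilever fixed at D.
Free-end deflection of the primary structure under the applied loading (downward +):
  point load 45.8 at a = 5.28: Pa²(3L − a)/(6EI) = 3090/EI
Tip deflection under a unit load at E: L³/(3EI) = 95.83/EI.
With EI = 71000 kN·m²: δ_0 = 0.04352 m and δ_{EE} = 0.00135 m/kN.
Compatibility — the beam at E must follow the support down by 0.025 m: δ_0 − R_E·δ_{EE} = 0.025, so R_E = (0.04352 − 0.025)/0.00135 = 13.72 kN.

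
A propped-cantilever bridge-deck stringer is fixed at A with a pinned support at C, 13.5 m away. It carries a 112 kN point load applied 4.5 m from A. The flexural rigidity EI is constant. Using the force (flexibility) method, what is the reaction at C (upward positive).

R_C = 16.59 kN

Release the roller at C. Primary structure: cantilever fixed at A.
Free-end deflection of the primary structure under the applied loading (downward +):
  point load 112 at a = 4.5: Pa²(3L − a)/(6EI) = 13608/EI
Flexibility coefficient — unit upward force at C: δ_{CC} = L³/(3EI) = 820.1/EI.
The prop prevents deflection at C: R_C = δ_0/δ_{CC} = 13608/820.1 = 16.59 kN.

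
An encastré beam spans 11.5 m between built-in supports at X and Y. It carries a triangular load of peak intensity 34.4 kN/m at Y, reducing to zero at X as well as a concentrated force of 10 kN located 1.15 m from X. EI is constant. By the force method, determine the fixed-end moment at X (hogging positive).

Take the two fixed-end moments M_X, M_Y as redundants; the released structure is the simple span XY.
On the primary (simply-supported) span, the end slopes from the loading are:
  at X: triangular load, peak 34.4: 7w₀L³/(360EI) = 1017/EI
  at Y: triangular load, peak 34.4: w₀L³/(45EI) = 1163/EI
  at X: point load 10 at a = 1.15: Pab(L + b)/(6LEI) = 37.69/EI
  at Y: point load 10 at a = 1.15: Pab(L + a)/(6LEI) = 21.82/EI
  θ_X0 = 1055/EI,  θ_Y0 = 1184/EI
Flexibility coefficients: a unit moment at one end gives L/(3EI) there and L/(6EI) at the far end, so f₁₁ = f₂₂ = 3.833/EI and f₁₂ = f₂₁ = 1.917/EI.
Compatibility — zero rotation at each built-in end:
  3.833 M_X + 1.917 M_Y = 1055
  1.917 M_X + 3.833 M_Y = 1184
Solving the pair gives M_X = 161 kN·m and M_Y = 228.5 kN·m (hogging).

M_X = 161 kN·m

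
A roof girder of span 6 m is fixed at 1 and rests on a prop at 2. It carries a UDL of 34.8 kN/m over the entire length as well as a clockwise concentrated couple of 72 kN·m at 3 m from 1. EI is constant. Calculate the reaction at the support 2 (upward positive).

Choose R_2 as the redundant. The primary structure is the cantilever fixed at 1.
Deflection at 2 on the released cantilever, summing each load's contribution:
  UDL 34.8: wL⁴/(8EI) = 5638/EI
  clockwise couple 72 at a = 3: M₀a(2L − a)/(2EI) = 972/EI
  δ_0 = 6610/EI
Flexibility coefficient — unit upward force at 2: δ_{22} = L³/(3EI) = 72/EI.
Compatibility at 2: δ_0 − R_2·δ_{22} = 0, so R_2 = 6610/72 = 91.8 kN.

R_2 = 91.8 kN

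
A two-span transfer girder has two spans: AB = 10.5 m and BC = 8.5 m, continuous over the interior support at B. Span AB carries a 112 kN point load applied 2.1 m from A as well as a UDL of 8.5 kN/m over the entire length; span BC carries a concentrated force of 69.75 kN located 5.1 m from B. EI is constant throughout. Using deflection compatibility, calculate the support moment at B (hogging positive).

M_B = 171.7 kN·m

Release continuity at B by inserting a hinge; the redundant is the internal moment M_B. The primary structure is two simply-supported spans AB and BC.
Discontinuity in slope at B on the released structure — sum the simple-span end rotations:
  span AB: point load 112 at a = 2.1: Pab(L + a)/(6LEI) = 395.1/EI
  span AB: UDL 8.5: wL³/(24EI) = 410/EI
  span BC: point load 69.75 at a = 5.1: Pab(L + b)/(6LEI) = 282.2/EI
  relative rotation θ_0 = (805.1 + 282.2)/EI = 1087/EI
A unit hogging moment at B produces rotation L₁/(3EI) + L₂/(3EI) = 6.333/EI.
Slope continuity at B: θ_0 = M_B·6.333/EI, so M_B = 1087/6.333 = 171.7 kN·m (hogging).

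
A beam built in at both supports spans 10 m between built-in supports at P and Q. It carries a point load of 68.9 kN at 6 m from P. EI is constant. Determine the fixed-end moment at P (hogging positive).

Release both end moments; the primary structure is a simply-supported span PQ with redundants M_P and M_Q.
Simple-span end rotations at P and Q under the given loads:
  at P: point load 68.9 at a = 6: Pab(L + b)/(6LEI) = 385.8/EI
  at Q: point load 68.9 at a = 6: Pab(L + a)/(6LEI) = 441/EI
  θ_P0 = 385.8/EI,  θ_Q0 = 441/EI
Flexibility coefficients: a unit moment at one end gives L/(3EI) there and L/(6EI) at the far end, so f₁₁ = f₂₂ = 3.333/EI and f₁₂ = f₂₁ = 1.667/EI.
Compatibility — zero rotation at each built-in end:
  3.333 M_P + 1.667 M_Q = 385.8
  1.667 M_P + 3.333 M_Q = 441
Solving the pair gives M_P = 66.14 kN·m and M_Q = 99.22 kN·m (hogging).

M_P = 66.14 kN·m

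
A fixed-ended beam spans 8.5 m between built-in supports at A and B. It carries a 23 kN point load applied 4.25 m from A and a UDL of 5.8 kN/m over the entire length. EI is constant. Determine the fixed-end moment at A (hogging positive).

Release both end moments; the primary structure is a simply-supported span AB with redundants M_A and M_B.
End rotations of the released simple span under the applied load (×1/EI):
  at A: point load 23 at a = 4.25: Pab(L + b)/(6LEI) = 103.9/EI
  at B: point load 23 at a = 4.25: Pab(L + a)/(6LEI) = 103.9/EI
  at A: UDL 5.8: wL³/(24EI) = 148.4/EI
  at B: UDL 5.8: wL³/(24EI) = 148.4/EI
  θ_A0 = 252.3/EI,  θ_B0 = 252.3/EI
Flexibility coefficients: a unit moment at one end gives L/(3EI) there and L/(6EI) at the far end, so f₁₁ = f₂₂ = 2.833/EI and f₁₂ = f₂₁ = 1.417/EI.
Compatibility — zero rotation at each built-in end:
  2.833 M_A + 1.417 M_B = 252.3
  1.417 M_A + 2.833 M_B = 252.3
Solving the pair gives M_A = 59.36 kN·m and M_B = 59.36 kN·m (hogging).

M_A = 59.36 kN·m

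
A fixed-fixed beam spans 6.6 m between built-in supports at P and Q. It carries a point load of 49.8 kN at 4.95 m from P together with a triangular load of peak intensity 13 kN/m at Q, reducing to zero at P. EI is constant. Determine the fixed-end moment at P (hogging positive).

Take the two fixed-end moments M_P, M_Q as redundants; the released structure is the simple span PQ.
End rotations of the released simple span under the applied load (×1/EI):
  at P: point load 49.8 at a = 4.95: Pab(L + b)/(6LEI) = 84.74/EI
  at Q: point load 49.8 at a = 4.95: Pab(L + a)/(6LEI) = 118.6/EI
  at P: triangular load, peak 13: 7w₀L³/(360EI) = 72.67/EI
  at Q: triangular load, peak 13: w₀L³/(45EI) = 83.05/EI
  θ_P0 = 157.4/EI,  θ_Q0 = 201.7/EI
Flexibility coefficients: a unit moment at one end gives L/(3EI) there and L/(6EI) at the far end, so f₁₁ = f₂₂ = 2.2/EI and f₁₂ = f₂₁ = 1.1/EI.
Compatibility — zero rotation at each built-in end:
  2.2 M_P + 1.1 M_Q = 157.4
  1.1 M_P + 2.2 M_Q = 201.7
Solving the pair gives M_P = 34.28 kN·m and M_Q = 74.53 kN·m (hogging).

M_P = 34.28 kN·m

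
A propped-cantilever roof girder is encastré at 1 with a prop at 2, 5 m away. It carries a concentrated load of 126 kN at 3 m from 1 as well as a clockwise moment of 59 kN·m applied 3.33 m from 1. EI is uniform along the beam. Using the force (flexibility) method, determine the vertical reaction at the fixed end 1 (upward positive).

Choose R_2 as the redundant. The primary structure is the cantilever fixed at 1.
Deflection at 2 on the released cantilever, summing each load's contribution:
  point load 126 at a = 3: Pa²(3L − a)/(6EI) = 2268/EI
  clockwise couple 59 at a = 3.33: M₀a(2L − a)/(2EI) = 655.2/EI
  δ_0 = 2923/EI
Flexibility coefficient — unit upward force at 2: δ_{22} = L³/(3EI) = 41.67/EI.
The prop prevents deflection at 2: R_2 = δ_0/δ_{22} = 2923/41.67 = 70.16 kN.
Vertical equilibrium: R_1 = ΣP − R_2 = 126 − 70.16 = 55.84 kN.

R_1 = 55.84 kN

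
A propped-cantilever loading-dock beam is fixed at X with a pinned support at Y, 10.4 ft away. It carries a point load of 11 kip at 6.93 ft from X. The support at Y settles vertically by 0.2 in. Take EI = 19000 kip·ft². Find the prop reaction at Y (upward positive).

Remove the prop at Y; the released (primary) structure is a cantilever built in at X.
Free-end deflection of the primary structure under the applied loading (downward +):
  point load 11 at a = 6.93: Pa²(3L − a)/(6EI) = 2137/EI
Tip deflection under a unit load at Y: L³/(3EI) = 375/EI.
With EI = 19000 kip·ft²: δ_0 = 0.11247 ft and δ_{YY} = 0.019734 ft/kip.
Compatibility — the beam at Y must follow the support down by 0.01667 ft: δ_0 − R_Y·δ_{YY} = 0.01667, so R_Y = (0.11247 − 0.01667)/0.019734 = 4.854 kip.

R_Y = 4.854 kip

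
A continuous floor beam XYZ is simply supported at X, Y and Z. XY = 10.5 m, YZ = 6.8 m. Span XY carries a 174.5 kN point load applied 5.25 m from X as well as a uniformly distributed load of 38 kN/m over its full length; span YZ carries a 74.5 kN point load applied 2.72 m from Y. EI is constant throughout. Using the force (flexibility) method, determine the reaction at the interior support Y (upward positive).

R_Y = 468.2 kN

Release continuity at Y by inserting a hinge; the redundant is the internal moment M_Y. The primary structure is two simply-supported spans XY and YZ.
Rotations at Y on the released spans (each span's end-slope, ×1/EI):
  span XY: point load 174.5 at a = 5.25: Pab(L + a)/(6LEI) = 1202/EI
  span XY: UDL 38: wL³/(24EI) = 1833/EI
  span YZ: point load 74.5 at a = 2.72: Pab(L + b)/(6LEI) = 220.5/EI
  relative rotation θ_0 = (3035 + 220.5)/EI = 3256/EI
A unit hogging moment at Y produces rotation L₁/(3EI) + L₂/(3EI) = 5.767/EI.
Slope continuity at Y: θ_0 = M_Y·5.767/EI, so M_Y = 3256/5.767 = 564.6 kN·m (hogging).
Span XY, ΣM about X with M_Y applied at Y: R_Y^{XY}·10.5 = 3011 + 564.6, so R_Y^{XY} = 340.5 kN and R_X = 573.5 − 340.5 = 233 kN.
Span YZ, ΣM about Z: R_Y^{YZ}·6.8 = 304 + 564.6, so R_Y^{YZ} = 127.7 kN and R_Z = 74.5 − 127.7 = -53.23 kN.
R_Y = 340.5 + 127.7 = 468.2 kN.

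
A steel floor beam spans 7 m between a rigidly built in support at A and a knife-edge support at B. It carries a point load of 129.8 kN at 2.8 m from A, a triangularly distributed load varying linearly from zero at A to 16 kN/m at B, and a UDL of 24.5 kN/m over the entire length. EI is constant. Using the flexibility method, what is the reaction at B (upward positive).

R_B = 122.1 kN

Take the reaction at B as the redundant and release it; the primary structure is a cantilever fixed at A.
Free-end deflection of the primary structure under the applied loading (downward +):
  point load 129.8 at a = 2.8: Pa²(3L − a)/(6EI) = 3087/EI
  triangular load, peak 16 at the free end: 11w₀L⁴/(120EI) = 3521/EI
  UDL 24.5: wL⁴/(8EI) = 7353/EI
  δ_0 = 13961/EI
Tip deflection under a unit load at B: L³/(3EI) = 114.3/EI.
Compatibility at B: δ_0 − R_B·δ_{BB} = 0, so R_B = 13961/114.3 = 122.1 kN.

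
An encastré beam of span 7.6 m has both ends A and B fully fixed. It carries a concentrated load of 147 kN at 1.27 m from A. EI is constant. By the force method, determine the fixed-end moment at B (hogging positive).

M_B = 25.98 kN·m

Take the two fixed-end moments M_A, M_B as redundants; the released structure is the simple span AB.
Simple-span end rotations at A and B under the given loads:
  at A: point load 147 at a = 1.27: Pab(L + b)/(6LEI) = 361/EI
  at B: point load 147 at a = 1.27: Pab(L + a)/(6LEI) = 229.9/EI
  θ_A0 = 361/EI,  θ_B0 = 229.9/EI
Flexibility coefficients: a unit moment at one end gives L/(3EI) there and L/(6EI) at the far end, so f₁₁ = f₂₂ = 2.533/EI and f₁₂ = f₂₁ = 1.267/EI.
Compatibility — zero rotation at each built-in end:
  2.533 M_A + 1.267 M_B = 361
  1.267 M_A + 2.533 M_B = 229.9
Solving the pair gives M_A = 129.5 kN·m and M_B = 25.98 kN·m (hogging).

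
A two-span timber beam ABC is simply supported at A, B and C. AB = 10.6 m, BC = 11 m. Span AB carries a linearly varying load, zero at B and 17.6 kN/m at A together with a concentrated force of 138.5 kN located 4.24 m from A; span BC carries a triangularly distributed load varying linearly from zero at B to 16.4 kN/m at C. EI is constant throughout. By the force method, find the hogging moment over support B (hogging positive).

M_B = 236.6 kN·m

Release continuity at B by inserting a hinge; the redundant is the internal moment M_B. The primary structure is two simply-supported spans AB and BC.
Discontinuity in slope at B on the released structure — sum the simple-span end rotations:
  span AB: triangular load, peak 17.6: 7w₀L³/(360EI) = 407.6/EI
  span AB: point load 138.5 at a = 4.24: Pab(L + a)/(6LEI) = 871.5/EI
  span BC: triangular load, peak 16.4: 7w₀L³/(360EI) = 424.4/EI
  relative rotation θ_0 = (1279 + 424.4)/EI = 1703/EI
A unit hogging moment at B produces rotation L₁/(3EI) + L₂/(3EI) = 7.2/EI.
Slope continuity at B: θ_0 = M_B·7.2/EI, so M_B = 1703/7.2 = 236.6 kN·m (hogging).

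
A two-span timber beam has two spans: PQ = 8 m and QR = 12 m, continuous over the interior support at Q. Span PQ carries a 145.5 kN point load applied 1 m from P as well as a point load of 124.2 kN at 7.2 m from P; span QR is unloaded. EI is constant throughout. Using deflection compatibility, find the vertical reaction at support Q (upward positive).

R_Q = 143 kN

Release continuity at Q by inserting a hinge; the redundant is the internal moment M_Q. The primary structure is two simply-supported spans PQ and QR.
Rotations at Q on the released spans (each span's end-slope, ×1/EI):
  span PQ: point load 145.5 at a = 1: Pab(L + a)/(6LEI) = 191/EI
  span PQ: point load 124.2 at a = 7.2: Pab(L + a)/(6LEI) = 226.5/EI
  relative rotation θ_0 = (417.5 + 0)/EI = 417.5/EI
A unit hogging moment at Q produces rotation L₁/(3EI) + L₂/(3EI) = 6.667/EI.
Compatibility: M_Q·(L₁+L₂)/(3EI) = θ_0, giving M_Q = 62.63 kN·m (hogging).
Span PQ, ΣM about P with M_Q applied at Q: R_Q^{PQ}·8 = 1040 + 62.63, so R_Q^{PQ} = 137.8 kN and R_P = 269.7 − 137.8 = 131.9 kN.
Span QR, ΣM about R: R_Q^{QR}·12 = 0 + 62.63, so R_Q^{QR} = 5.219 kN and R_R = 0 − 5.219 = -5.219 kN.
R_Q = 137.8 + 5.219 = 143 kN.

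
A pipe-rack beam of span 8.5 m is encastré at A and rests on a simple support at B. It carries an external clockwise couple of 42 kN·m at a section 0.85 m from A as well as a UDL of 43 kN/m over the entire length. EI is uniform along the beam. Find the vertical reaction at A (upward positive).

Take the reaction at B as the redundant and release it; the primary structure is a cantilever fixed at A.
Primary-structure tip deflection at B by superposition:
  clockwise couple 42 at a = 0.85: M₀a(2L − a)/(2EI) = 288.3/EI
  UDL 43: wL⁴/(8EI) = 28058/EI
  δ_0 = 28346/EI
Flexibility coefficient — unit upward force at B: δ_{BB} = L³/(3EI) = 204.7/EI.
Compatibility at B: δ_0 − R_B·δ_{BB} = 0, so R_B = 28346/204.7 = 138.5 kN.
Vertical equilibrium: R_A = ΣP − R_B = 365.5 − 138.5 = 227 kN.

R_A = 227 kN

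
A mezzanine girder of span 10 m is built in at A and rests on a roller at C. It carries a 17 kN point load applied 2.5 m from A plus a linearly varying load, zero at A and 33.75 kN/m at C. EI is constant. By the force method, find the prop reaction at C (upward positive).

Choose R_C as the redundant. The primary structure is the cantilever fixed at A.
Primary-structure tip deflection at C by superposition:
  point load 17 at a = 2.5: Pa²(3L − a)/(6EI) = 487/EI
  triangular load, peak 33.75 at the free end: 11w₀L⁴/(120EI) = 30938/EI
  δ_0 = 31424/EI
Tip deflection under a unit load at C: L³/(3EI) = 333.3/EI.
The prop prevents deflection at C: R_C = δ_0/δ_{CC} = 31424/333.3 = 94.27 kN.

R_C = 94.27 kN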